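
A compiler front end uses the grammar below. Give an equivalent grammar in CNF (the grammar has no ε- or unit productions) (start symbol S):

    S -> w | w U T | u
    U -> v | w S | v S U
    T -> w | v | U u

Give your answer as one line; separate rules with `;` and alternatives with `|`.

Introduce a nonterminal for each terminal appearing in a rule of length ≥ 2: X1 → w, X2 → v, X3 → u.
Binarize each right-hand side of length ≥ 3 by chaining fresh nonterminals (Y1, Y2, …): affected rules were S → X1 U T; U → X2 S U.

S -> w | X1 Y1 | u; U -> v | X1 S | X2 Y2; T -> w | v | U X3; X1 -> w; X2 -> v; X3 -> u; Y1 -> U T; Y2 -> S U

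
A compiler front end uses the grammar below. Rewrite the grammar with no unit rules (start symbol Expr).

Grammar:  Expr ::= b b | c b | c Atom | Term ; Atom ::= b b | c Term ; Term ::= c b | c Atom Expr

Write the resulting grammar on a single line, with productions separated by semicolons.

Unit pairs: Expr ⇒* {Term}.
For every A with A ⇒* B via unit rules, add B's non-unit alternatives to A; then delete every rule of the form X → Y.

Expr ::= c b | c Atom Expr | b b | c Atom; Atom ::= b b | c Term; Term ::= c b | c Atom Expr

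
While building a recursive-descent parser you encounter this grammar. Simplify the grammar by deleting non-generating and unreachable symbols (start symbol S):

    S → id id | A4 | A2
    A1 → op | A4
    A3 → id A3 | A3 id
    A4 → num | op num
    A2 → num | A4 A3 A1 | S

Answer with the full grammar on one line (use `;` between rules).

Generating nonterminals: {A1, A2, A4, S}.
Reachable from S after that: {A2, A4, S}.
Removed useless symbols: {A1, A3} and every production mentioning them.

S → id id | A4 | A2; A4 → num | op num; A2 → num | S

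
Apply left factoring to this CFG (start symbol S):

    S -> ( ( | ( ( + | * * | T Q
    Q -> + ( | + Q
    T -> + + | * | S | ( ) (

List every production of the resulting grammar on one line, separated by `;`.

S has alternatives sharing prefix '( (': factor to S → ( ( S' with S' → ε | +.
Q has alternatives sharing prefix '+': factor to Q → + Q' with Q' → ( | Q.

S -> * * | T Q | ( ( S'; Q -> + Q'; T -> + + | * | S | ( ) (; S' -> ε | +; Q' -> ( | Q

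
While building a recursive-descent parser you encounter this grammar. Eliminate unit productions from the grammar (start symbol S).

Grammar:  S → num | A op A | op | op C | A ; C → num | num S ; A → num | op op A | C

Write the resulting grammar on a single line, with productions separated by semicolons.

Unit pairs: A ⇒* {C}; S ⇒* {A, C}.
For every A with A ⇒* B via unit rules, add B's non-unit alternatives to A; then delete every rule of the form X → Y.

S → num | num S | A op A | op | op C | op op A; C → num | num S; A → num | num S | op op A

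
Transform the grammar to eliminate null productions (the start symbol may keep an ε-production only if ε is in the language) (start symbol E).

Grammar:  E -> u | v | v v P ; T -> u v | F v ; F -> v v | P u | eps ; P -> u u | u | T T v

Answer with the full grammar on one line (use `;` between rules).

E -> u | v | v v P; T -> u v | F v | v; F -> v v | P u; P -> u u | u | T T v

Nullable set = {F}.
ε ∉ L(G), so no ε-production is kept.
Expand every rule over subsets of its nullable positions: T → F v gives F v | v.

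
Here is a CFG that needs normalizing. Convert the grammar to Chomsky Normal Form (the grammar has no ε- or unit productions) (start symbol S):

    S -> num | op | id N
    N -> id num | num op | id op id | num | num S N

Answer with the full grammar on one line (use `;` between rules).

Introduce a nonterminal for each terminal appearing in a rule of length ≥ 2: X1 → id, X2 → num, X3 → op.
Binarize each right-hand side of length ≥ 3 by chaining fresh nonterminals (Y1, Y2, …): affected rules were N → X1 X3 X1; N → X2 S N.

S -> num | op | X1 N; N -> X1 X2 | X2 X3 | X1 Y1 | num | X2 Y2; X1 -> id; X2 -> num; X3 -> op; Y1 -> X3 X1; Y2 -> S N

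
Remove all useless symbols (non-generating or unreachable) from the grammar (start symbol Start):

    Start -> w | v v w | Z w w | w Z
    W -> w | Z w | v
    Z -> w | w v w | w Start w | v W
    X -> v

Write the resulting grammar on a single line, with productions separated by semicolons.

Generating nonterminals: {Start, W, X, Z}.
Reachable from Start after that: {Start, W, Z}.
Removed useless symbols: {X} and every production mentioning them.

Start -> w | v v w | Z w w | w Z; W -> w | Z w | v; Z -> w | w v w | w Start w | v W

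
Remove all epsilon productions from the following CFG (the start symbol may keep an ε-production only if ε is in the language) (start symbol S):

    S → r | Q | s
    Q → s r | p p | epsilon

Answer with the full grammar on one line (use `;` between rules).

Nullable set = {Q, S}.
ε ∈ L(G) since S is nullable, so keep S → ε.

S → r | Q | s | epsilon; Q → s r | p p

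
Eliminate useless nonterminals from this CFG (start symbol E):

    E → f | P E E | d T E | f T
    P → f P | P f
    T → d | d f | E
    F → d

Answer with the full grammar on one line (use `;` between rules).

E → f | d T E | f T; T → d | d f | E

Generating nonterminals: {E, F, T}.
Reachable from E after that: {E, T}.
Removed useless symbols: {F, P} and every production mentioning them.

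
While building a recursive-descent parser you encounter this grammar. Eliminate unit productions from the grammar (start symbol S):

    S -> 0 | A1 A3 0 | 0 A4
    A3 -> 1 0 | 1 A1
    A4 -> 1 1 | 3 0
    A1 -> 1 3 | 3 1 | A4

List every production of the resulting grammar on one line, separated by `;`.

Unit pairs: A1 ⇒* {A4}.
Replace each nonterminal's rules with the union of the non-unit rules of every nonterminal it unit-derives.

S -> 0 | A1 A3 0 | 0 A4; A3 -> 1 0 | 1 A1; A4 -> 1 1 | 3 0; A1 -> 1 1 | 3 0 | 1 3 | 3 1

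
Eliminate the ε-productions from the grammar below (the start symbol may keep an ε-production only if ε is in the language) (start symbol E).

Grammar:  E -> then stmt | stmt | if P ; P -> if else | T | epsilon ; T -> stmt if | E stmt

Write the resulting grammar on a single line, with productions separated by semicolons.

Nullable set = {P}.
ε ∉ L(G), so no ε-production is kept.
Expand every rule over subsets of its nullable positions: E → if P gives if P | if.

E -> then stmt | stmt | if P | if; P -> if else | T; T -> stmt if | E stmt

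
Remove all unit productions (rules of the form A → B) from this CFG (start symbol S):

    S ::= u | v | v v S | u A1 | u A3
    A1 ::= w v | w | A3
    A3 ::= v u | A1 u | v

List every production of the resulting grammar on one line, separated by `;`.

S ::= u | v | v v S | u A1 | u A3; A1 ::= w v | w | v u | A1 u | v; A3 ::= v u | A1 u | v

Unit pairs: A1 ⇒* {A3}.
For every A with A ⇒* B via unit rules, add B's non-unit alternatives to A; then delete every rule of the form X → Y.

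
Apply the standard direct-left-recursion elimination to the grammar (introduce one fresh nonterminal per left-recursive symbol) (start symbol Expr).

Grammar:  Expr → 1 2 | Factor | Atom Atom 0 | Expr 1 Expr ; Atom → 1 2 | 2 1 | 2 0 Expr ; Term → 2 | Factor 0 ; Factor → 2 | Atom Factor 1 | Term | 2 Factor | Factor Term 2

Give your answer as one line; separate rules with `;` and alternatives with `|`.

Expr → 1 2 Expr1 | Factor Expr1 | Atom Atom 0 Expr1; Atom → 1 2 | 2 1 | 2 0 Expr; Term → 2 | Factor 0; Factor → 2 Factor1 | Atom Factor 1 Factor1 | Term Factor1 | 2 Factor Factor1; Expr1 → 1 Expr Expr1 | eps; Factor1 → Term 2 Factor1 | eps

Directly left-recursive nonterminals: Expr, Factor.
For Expr: α = {1 Expr}, β = {1 2, Factor, Atom Atom 0}. Rewrite as Expr → β Expr1 and Expr1 → α Expr1 | ε.
For Factor: α = {Term 2}, β = {2, Atom Factor 1, Term, 2 Factor}. Rewrite as Factor → β Factor1 and Factor1 → α Factor1 | ε.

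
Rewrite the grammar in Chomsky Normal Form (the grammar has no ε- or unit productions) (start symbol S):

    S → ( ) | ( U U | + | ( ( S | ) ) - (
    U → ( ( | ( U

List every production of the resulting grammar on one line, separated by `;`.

S → X1 X2 | X1 Y1 | + | X1 Y2 | X2 Y3; U → X1 X1 | X1 U; X1 → (; X2 → ); X3 → -; Y1 → U U; Y2 → X1 S; Y3 → X2 Y4; Y4 → X3 X1

Introduce a nonterminal for each terminal appearing in a rule of length ≥ 2: X1 → (, X2 → ), X3 → -.
Binarize each right-hand side of length ≥ 3 by chaining fresh nonterminals (Y1, Y2, …): affected rules were S → X1 U U; S → X1 X1 S; S → X2 X2 X3 X1.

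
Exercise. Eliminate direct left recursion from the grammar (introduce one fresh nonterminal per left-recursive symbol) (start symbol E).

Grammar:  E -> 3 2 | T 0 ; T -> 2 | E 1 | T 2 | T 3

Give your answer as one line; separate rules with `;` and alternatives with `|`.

T is directly left-recursive.
For T: α = {2, 3}, β = {2, E 1}. Rewrite as T → β T' and T' → α T' | ε.

E -> 3 2 | T 0; T -> 2 T' | E 1 T'; T' -> 2 T' | 3 T' | ε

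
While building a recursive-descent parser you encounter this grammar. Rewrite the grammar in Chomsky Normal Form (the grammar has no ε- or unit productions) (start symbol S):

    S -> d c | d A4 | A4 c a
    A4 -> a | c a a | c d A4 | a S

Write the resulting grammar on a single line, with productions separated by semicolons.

Introduce a nonterminal for each terminal appearing in a rule of length ≥ 2: X1 → d, X2 → c, X3 → a.
Binarize each right-hand side of length ≥ 3 by chaining fresh nonterminals (Y1, Y2, …): affected rules were S → A4 X2 X3; A4 → X2 X3 X3; A4 → X2 X1 A4.

S -> X1 X2 | X1 A4 | A4 Y1; A4 -> a | X2 Y2 | X2 Y3 | X3 S; X1 -> d; X2 -> c; X3 -> a; Y1 -> X2 X3; Y2 -> X3 X3; Y3 -> X1 A4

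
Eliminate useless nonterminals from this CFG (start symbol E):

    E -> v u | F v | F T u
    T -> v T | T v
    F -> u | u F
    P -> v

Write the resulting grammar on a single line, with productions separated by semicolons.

Generating nonterminals: {E, F, P}.
Reachable from E after that: {E, F}.
Removed useless symbols: {P, T} and every production mentioning them.

E -> v u | F v; F -> u | u F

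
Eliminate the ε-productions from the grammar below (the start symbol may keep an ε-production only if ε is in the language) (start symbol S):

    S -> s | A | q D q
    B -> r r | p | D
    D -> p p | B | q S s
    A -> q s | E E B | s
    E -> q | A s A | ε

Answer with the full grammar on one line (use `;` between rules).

Nullable set = {E}.
ε ∉ L(G), so no ε-production is kept.
Expand every rule over subsets of its nullable positions: A → E E B gives E E B | E B | B.

S -> s | A | q D q; B -> r r | p | D; D -> p p | B | q S s; A -> q s | E E B | E B | B | s; E -> q | A s A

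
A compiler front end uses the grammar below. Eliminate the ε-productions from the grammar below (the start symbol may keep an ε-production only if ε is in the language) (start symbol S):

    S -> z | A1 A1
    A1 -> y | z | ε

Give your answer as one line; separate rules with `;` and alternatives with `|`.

The nullable symbols are {A1, S}.
ε ∈ L(G) since S is nullable, so keep S → ε.
Expand every rule over subsets of its nullable positions: S → A1 A1 gives A1 A1 | A1.

S -> z | A1 A1 | A1 | ε; A1 -> y | z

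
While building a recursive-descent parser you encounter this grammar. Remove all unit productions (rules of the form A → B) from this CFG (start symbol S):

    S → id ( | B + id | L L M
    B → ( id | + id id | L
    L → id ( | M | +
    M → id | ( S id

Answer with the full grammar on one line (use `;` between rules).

Unit pairs: B ⇒* {L, M}; L ⇒* {M}.
For every A with A ⇒* B via unit rules, add B's non-unit alternatives to A; then delete every rule of the form X → Y.

S → id ( | B + id | L L M; B → id ( | + | ( id | + id id | id | ( S id; L → id ( | + | id | ( S id; M → id | ( S id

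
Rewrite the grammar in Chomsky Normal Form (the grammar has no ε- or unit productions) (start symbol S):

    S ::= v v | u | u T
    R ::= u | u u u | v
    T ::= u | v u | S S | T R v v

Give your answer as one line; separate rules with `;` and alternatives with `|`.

S ::= X1 X1 | u | X2 T; R ::= u | X2 Y1 | v; T ::= u | X1 X2 | S S | T Y2; X1 ::= v; X2 ::= u; Y1 ::= X2 X2; Y2 ::= R Y3; Y3 ::= X1 X1

Introduce a nonterminal for each terminal appearing in a rule of length ≥ 2: X1 → v, X2 → u.
Binarize each right-hand side of length ≥ 3 by chaining fresh nonterminals (Y1, Y2, …): affected rules were R → X2 X2 X2; T → T R X1 X1.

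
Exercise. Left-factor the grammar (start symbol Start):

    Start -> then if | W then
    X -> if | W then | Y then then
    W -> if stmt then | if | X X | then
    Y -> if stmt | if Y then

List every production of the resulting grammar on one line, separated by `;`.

Start -> then if | W then; X -> if | W then | Y then then; W -> X X | then | if W1; Y -> if Y1; W1 -> stmt then | ε; Y1 -> stmt | Y then

W has alternatives sharing prefix 'if': factor to W → if W1 with W1 → stmt then | ε.
Y has alternatives sharing prefix 'if': factor to Y → if Y1 with Y1 → stmt | Y then.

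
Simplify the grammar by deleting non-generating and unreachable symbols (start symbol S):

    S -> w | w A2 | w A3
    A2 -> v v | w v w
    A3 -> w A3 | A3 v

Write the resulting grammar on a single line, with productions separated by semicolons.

Generating nonterminals: {A2, S}.
Reachable from S after that: {A2, S}.
Removed useless symbols: {A3} and every production mentioning them.

S -> w | w A2; A2 -> v v | w v w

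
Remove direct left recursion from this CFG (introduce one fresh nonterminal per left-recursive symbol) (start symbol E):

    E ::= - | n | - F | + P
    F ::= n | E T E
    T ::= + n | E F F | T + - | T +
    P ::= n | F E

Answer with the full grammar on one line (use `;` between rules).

T is directly left-recursive.
For T: α = {+ -, +}, β = {+ n, E F F}. Rewrite as T → β T' and T' → α T' | ε.

E ::= - | n | - F | + P; F ::= n | E T E; T ::= + n T' | E F F T'; P ::= n | F E; T' ::= + - T' | + T' | ε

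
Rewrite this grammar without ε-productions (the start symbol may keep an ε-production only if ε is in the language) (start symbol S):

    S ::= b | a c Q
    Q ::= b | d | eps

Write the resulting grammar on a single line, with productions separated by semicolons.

S ::= b | a c Q | a c; Q ::= b | d

The nullable symbols are {Q}.
ε ∉ L(G), so no ε-production is kept.
Add the nullable-subset variants: S → a c Q gives a c Q | a c.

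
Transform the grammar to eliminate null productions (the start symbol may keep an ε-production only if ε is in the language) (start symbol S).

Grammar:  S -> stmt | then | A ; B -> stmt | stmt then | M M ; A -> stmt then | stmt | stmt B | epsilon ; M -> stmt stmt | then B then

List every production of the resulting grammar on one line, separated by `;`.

S -> stmt | then | A | ε; B -> stmt | stmt then | M M; A -> stmt then | stmt | stmt B; M -> stmt stmt | then B then

The nullable symbols are {A, S}.
ε ∈ L(G) since S is nullable, so keep S → ε.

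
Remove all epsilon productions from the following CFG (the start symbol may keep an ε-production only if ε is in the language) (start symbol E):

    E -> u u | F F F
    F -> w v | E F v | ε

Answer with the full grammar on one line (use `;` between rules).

Nullable set = {E, F}.
ε ∈ L(G) since E is nullable, so keep E → ε.
Expand every rule over subsets of its nullable positions: E → F F F gives F F F | F F | F. F → E F v gives E F v | E v | F v | v.

E -> u u | F F F | F F | F | ε; F -> w v | E F v | E v | F v | v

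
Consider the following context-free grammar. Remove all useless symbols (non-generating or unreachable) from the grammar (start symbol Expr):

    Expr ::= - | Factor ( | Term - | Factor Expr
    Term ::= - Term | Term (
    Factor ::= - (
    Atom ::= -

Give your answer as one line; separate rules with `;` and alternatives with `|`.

Generating nonterminals: {Atom, Expr, Factor}.
Reachable from Expr after that: {Expr, Factor}.
Removed useless symbols: {Atom, Term} and every production mentioning them.

Expr ::= - | Factor ( | Factor Expr; Factor ::= - (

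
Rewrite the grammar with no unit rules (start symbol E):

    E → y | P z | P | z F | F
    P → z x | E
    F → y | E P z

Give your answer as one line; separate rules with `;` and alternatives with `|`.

E → y | P z | z F | z x | E P z; P → y | P z | z F | z x | E P z; F → y | E P z

Unit pairs: E ⇒* {F, P}; P ⇒* {E, F}.
For every A with A ⇒* B via unit rules, add B's non-unit alternatives to A; then delete every rule of the form X → Y.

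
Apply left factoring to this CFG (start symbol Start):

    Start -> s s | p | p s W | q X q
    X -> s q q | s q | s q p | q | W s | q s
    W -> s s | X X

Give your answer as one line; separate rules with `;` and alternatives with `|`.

Start has alternatives sharing prefix 'p': factor to Start → p Start1 with Start1 → ε | s W.
X has alternatives sharing prefix 's q': factor to X → s q X1 with X1 → q | ε | p.
X has alternatives sharing prefix 'q': factor to X → q X2 with X2 → ε | s.

Start -> s s | q X q | p Start1; X -> W s | s q X1 | q X2; W -> s s | X X; Start1 -> ε | s W; X1 -> q | ε | p; X2 -> ε | s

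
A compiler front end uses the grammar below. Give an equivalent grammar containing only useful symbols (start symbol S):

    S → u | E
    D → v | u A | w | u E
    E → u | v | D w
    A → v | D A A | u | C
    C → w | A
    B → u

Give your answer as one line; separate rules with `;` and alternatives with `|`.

Generating nonterminals: {A, B, C, D, E, S}.
Reachable from S after that: {A, C, D, E, S}.
Removed useless symbols: {B} and every production mentioning them.

S → u | E; D → v | u A | w | u E; E → u | v | D w; A → v | D A A | u | C; C → w | A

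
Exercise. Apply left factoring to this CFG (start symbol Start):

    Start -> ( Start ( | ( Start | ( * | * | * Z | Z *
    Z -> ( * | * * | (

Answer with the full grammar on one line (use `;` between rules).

Start -> Z * | ( Start1 | * Start2; Z -> * * | ( Z1; Start1 -> * | Start Start11; Start2 -> ε | Z; Z1 -> * | ε; Start11 -> ( | ε

Start has alternatives sharing prefix '(': factor to Start → ( Start1 with Start1 → Start ( | Start | *.
Start has alternatives sharing prefix '*': factor to Start → * Start2 with Start2 → ε | Z.
Z has alternatives sharing prefix '(': factor to Z → ( Z1 with Z1 → * | ε.
Start1 has alternatives sharing prefix 'Start': factor to Start1 → Start Start11 with Start11 → ( | ε.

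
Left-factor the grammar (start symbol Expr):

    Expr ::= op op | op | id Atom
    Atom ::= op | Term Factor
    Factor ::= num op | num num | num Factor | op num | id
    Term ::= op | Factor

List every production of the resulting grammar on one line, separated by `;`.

Expr has alternatives sharing prefix 'op': factor to Expr → op Expr1 with Expr1 → op | ε.
Factor has alternatives sharing prefix 'num': factor to Factor → num Factor1 with Factor1 → op | num | Factor.

Expr ::= id Atom | op Expr1; Atom ::= op | Term Factor; Factor ::= op num | id | num Factor1; Term ::= op | Factor; Expr1 ::= op | ε; Factor1 ::= op | num | Factor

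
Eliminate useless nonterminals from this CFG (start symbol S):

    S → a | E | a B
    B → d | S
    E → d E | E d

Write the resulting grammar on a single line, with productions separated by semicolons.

Generating nonterminals: {B, S}.
Reachable from S after that: {B, S}.
Removed useless symbols: {E} and every production mentioning them.

S → a | a B; B → d | S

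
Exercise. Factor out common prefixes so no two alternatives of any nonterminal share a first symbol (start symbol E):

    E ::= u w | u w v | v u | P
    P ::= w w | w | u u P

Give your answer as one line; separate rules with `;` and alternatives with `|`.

E ::= v u | P | u w E'; P ::= u u P | w P'; E' ::= ε | v; P' ::= w | ε

E has alternatives sharing prefix 'u w': factor to E → u w E' with E' → ε | v.
P has alternatives sharing prefix 'w': factor to P → w P' with P' → w | ε.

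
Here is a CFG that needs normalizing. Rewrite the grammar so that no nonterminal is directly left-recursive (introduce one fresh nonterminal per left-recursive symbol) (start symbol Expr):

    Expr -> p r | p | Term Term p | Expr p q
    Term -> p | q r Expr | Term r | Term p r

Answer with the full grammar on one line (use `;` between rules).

Expr, Term are directly left-recursive.
For Expr: α = {p q}, β = {p r, p, Term Term p}. Rewrite as Expr → β Expr1 and Expr1 → α Expr1 | ε.
For Term: α = {r, p r}, β = {p, q r Expr}. Rewrite as Term → β Term1 and Term1 → α Term1 | ε.

Expr -> p r Expr1 | p Expr1 | Term Term p Expr1; Term -> p Term1 | q r Expr Term1; Expr1 -> p q Expr1 | ε; Term1 -> r Term1 | p r Term1 | ε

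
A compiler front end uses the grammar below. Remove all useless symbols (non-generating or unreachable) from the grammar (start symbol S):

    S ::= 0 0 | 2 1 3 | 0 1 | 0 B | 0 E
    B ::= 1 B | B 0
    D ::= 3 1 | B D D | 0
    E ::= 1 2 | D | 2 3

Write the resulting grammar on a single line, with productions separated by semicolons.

Generating nonterminals: {D, E, S}.
Reachable from S after that: {D, E, S}.
Removed useless symbols: {B} and every production mentioning them.

S ::= 0 0 | 2 1 3 | 0 1 | 0 E; D ::= 3 1 | 0; E ::= 1 2 | D | 2 3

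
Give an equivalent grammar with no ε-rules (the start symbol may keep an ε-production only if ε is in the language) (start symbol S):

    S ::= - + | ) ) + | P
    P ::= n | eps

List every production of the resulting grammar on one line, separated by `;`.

Nullable nonterminals: {P, S}.
ε ∈ L(G) since S is nullable, so keep S → ε.

S ::= - + | ) ) + | P | eps; P ::= n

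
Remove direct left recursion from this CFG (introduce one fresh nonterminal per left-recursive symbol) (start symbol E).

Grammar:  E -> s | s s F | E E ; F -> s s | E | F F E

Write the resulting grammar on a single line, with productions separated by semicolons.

Left recursion appears on E, F.
For E: α = {E}, β = {s, s s F}. Rewrite as E → β E' and E' → α E' | ε.
For F: α = {F E}, β = {s s, E}. Rewrite as F → β F' and F' → α F' | ε.

E -> s E' | s s F E'; F -> s s F' | E F'; E' -> E E' | ε; F' -> F E F' | ε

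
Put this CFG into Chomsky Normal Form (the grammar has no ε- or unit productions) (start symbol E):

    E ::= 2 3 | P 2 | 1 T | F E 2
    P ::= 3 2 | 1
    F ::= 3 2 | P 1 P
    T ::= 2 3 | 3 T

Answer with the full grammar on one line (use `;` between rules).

E ::= X1 X2 | P X1 | X3 T | F Y1; P ::= X2 X1 | 1; F ::= X2 X1 | P Y2; T ::= X1 X2 | X2 T; X1 ::= 2; X2 ::= 3; X3 ::= 1; Y1 ::= E X1; Y2 ::= X3 P

Introduce a nonterminal for each terminal appearing in a rule of length ≥ 2: X1 → 2, X2 → 3, X3 → 1.
Binarize each right-hand side of length ≥ 3 by chaining fresh nonterminals (Y1, Y2, …): affected rules were E → F E X1; F → P X3 P.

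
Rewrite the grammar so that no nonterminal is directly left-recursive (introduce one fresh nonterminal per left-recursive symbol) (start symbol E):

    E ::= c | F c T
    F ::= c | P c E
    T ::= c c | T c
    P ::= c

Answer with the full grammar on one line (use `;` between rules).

E ::= c | F c T; F ::= c | P c E; T ::= c c T'; P ::= c; T' ::= c T' | epsilon

Left recursion appears on T.
For T: α = {c}, β = {c c}. Rewrite as T → β T' and T' → α T' | ε.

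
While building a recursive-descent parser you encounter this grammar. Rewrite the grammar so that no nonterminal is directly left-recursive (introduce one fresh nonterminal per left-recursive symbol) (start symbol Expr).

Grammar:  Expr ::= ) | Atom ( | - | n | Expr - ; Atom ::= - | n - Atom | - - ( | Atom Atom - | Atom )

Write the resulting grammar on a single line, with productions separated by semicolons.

Expr ::= ) Expr1 | Atom ( Expr1 | - Expr1 | n Expr1; Atom ::= - Atom1 | n - Atom Atom1 | - - ( Atom1; Expr1 ::= - Expr1 | epsilon; Atom1 ::= Atom - Atom1 | ) Atom1 | epsilon

Expr, Atom are directly left-recursive.
For Expr: α = {-}, β = {), Atom (, -, n}. Rewrite as Expr → β Expr1 and Expr1 → α Expr1 | ε.
For Atom: α = {Atom -, )}, β = {-, n - Atom, - - (}. Rewrite as Atom → β Atom1 and Atom1 → α Atom1 | ε.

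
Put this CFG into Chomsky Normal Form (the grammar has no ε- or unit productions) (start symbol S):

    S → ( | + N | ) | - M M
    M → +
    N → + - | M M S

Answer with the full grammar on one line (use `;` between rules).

S → ( | X1 N | ) | X2 Y1; M → +; N → X1 X2 | M Y2; X1 → +; X2 → -; Y1 → M M; Y2 → M S

Introduce a nonterminal for each terminal appearing in a rule of length ≥ 2: X1 → +, X2 → -.
Binarize each right-hand side of length ≥ 3 by chaining fresh nonterminals (Y1, Y2, …): affected rules were S → X2 M M; N → M M S.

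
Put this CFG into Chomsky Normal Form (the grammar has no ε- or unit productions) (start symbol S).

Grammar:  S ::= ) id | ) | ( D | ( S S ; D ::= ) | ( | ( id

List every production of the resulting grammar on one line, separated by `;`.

Introduce a nonterminal for each terminal appearing in a rule of length ≥ 2: X1 → ), X2 → id, X3 → (.
Binarize each right-hand side of length ≥ 3 by chaining fresh nonterminals (Y1, Y2, …): affected rules were S → X3 S S.

S ::= X1 X2 | ) | X3 D | X3 Y1; D ::= ) | ( | X3 X2; X1 ::= ); X2 ::= id; X3 ::= (; Y1 ::= S S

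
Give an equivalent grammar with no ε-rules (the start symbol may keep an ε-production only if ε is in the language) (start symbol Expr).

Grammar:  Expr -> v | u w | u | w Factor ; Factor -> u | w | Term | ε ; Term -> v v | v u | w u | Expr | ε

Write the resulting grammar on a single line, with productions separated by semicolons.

Expr -> v | u w | u | w Factor | w; Factor -> u | w | Term; Term -> v v | v u | w u | Expr

Nullable nonterminals: {Factor, Term}.
ε ∉ L(G), so no ε-production is kept.
For each production, add variants omitting each subset of nullable occurrences: Expr → w Factor gives w Factor | w.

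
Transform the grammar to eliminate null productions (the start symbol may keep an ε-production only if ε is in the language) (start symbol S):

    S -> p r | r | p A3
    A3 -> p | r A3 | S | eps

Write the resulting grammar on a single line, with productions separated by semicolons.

S -> p r | r | p A3 | p; A3 -> p | r A3 | r | S

Nullable set = {A3}.
ε ∉ L(G), so no ε-production is kept.
Add the nullable-subset variants: S → p A3 gives p A3 | p. A3 → r A3 gives r A3 | r.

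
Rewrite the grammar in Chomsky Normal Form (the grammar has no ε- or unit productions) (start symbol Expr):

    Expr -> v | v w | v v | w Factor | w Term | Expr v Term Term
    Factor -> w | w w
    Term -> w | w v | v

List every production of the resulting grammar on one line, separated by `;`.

Expr -> v | X1 X2 | X1 X1 | X2 Factor | X2 Term | Expr Y1; Factor -> w | X2 X2; Term -> w | X2 X1 | v; X1 -> v; X2 -> w; Y1 -> X1 Y2; Y2 -> Term Term

Introduce a nonterminal for each terminal appearing in a rule of length ≥ 2: X1 → v, X2 → w.
Binarize each right-hand side of length ≥ 3 by chaining fresh nonterminals (Y1, Y2, …): affected rules were Expr → Expr X1 Term Term.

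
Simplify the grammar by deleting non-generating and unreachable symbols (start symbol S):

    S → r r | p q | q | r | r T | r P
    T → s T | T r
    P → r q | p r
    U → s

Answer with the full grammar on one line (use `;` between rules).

Generating nonterminals: {P, S, U}.
Reachable from S after that: {P, S}.
Removed useless symbols: {T, U} and every production mentioning them.

S → r r | p q | q | r | r P; P → r q | p r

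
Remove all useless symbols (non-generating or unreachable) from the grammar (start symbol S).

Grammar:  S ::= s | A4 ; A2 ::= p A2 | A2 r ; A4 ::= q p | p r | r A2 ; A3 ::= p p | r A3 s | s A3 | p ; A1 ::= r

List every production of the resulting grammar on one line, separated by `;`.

Generating nonterminals: {A1, A3, A4, S}.
Reachable from S after that: {A4, S}.
Removed useless symbols: {A1, A2, A3} and every production mentioning them.

S ::= s | A4; A4 ::= q p | p r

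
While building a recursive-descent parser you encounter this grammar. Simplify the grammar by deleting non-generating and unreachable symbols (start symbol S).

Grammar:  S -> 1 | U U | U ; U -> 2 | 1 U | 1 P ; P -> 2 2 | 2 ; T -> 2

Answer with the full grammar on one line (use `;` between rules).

Generating nonterminals: {P, S, T, U}.
Reachable from S after that: {P, S, U}.
Removed useless symbols: {T} and every production mentioning them.

S -> 1 | U U | U; U -> 2 | 1 U | 1 P; P -> 2 2 | 2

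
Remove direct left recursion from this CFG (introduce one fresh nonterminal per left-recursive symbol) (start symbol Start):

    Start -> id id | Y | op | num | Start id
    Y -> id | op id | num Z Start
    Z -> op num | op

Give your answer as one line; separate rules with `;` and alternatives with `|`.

Start is directly left-recursive.
For Start: α = {id}, β = {id id, Y, op, num}. Rewrite as Start → β Start1 and Start1 → α Start1 | ε.

Start -> id id Start1 | Y Start1 | op Start1 | num Start1; Y -> id | op id | num Z Start; Z -> op num | op; Start1 -> id Start1 | ε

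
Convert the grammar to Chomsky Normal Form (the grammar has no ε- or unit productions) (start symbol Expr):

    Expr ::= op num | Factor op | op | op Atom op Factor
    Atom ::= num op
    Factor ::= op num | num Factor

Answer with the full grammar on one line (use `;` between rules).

Expr ::= X1 X2 | Factor X1 | op | X1 Y1; Atom ::= X2 X1; Factor ::= X1 X2 | X2 Factor; X1 ::= op; X2 ::= num; Y1 ::= Atom Y2; Y2 ::= X1 Factor

Introduce a nonterminal for each terminal appearing in a rule of length ≥ 2: X1 → op, X2 → num.
Binarize each right-hand side of length ≥ 3 by chaining fresh nonterminals (Y1, Y2, …): affected rules were Expr → X1 Atom X1 Factor.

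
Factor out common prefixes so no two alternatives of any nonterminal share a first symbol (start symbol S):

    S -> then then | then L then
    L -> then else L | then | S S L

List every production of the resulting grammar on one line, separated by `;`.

S has alternatives sharing prefix 'then': factor to S → then S' with S' → then | L then.
L has alternatives sharing prefix 'then': factor to L → then L' with L' → else L | ε.

S -> then S'; L -> S S L | then L'; S' -> then | L then; L' -> else L | ε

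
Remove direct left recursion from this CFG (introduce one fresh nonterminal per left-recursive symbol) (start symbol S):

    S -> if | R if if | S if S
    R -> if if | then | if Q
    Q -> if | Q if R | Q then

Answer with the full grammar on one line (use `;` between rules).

S -> if S' | R if if S'; R -> if if | then | if Q; Q -> if Q'; S' -> if S S' | ε; Q' -> if R Q' | then Q' | ε

Left recursion appears on S, Q.
For S: α = {if S}, β = {if, R if if}. Rewrite as S → β S' and S' → α S' | ε.
For Q: α = {if R, then}, β = {if}. Rewrite as Q → β Q' and Q' → α Q' | ε.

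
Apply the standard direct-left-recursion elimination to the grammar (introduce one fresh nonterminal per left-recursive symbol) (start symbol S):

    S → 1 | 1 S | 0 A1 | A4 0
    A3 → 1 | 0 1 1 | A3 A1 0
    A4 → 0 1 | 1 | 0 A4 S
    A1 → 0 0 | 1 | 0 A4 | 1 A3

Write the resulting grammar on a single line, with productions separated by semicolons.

A3 is directly left-recursive.
For A3: α = {A1 0}, β = {1, 0 1 1}. Rewrite as A3 → β A3' and A3' → α A3' | ε.

S → 1 | 1 S | 0 A1 | A4 0; A3 → 1 A3' | 0 1 1 A3'; A4 → 0 1 | 1 | 0 A4 S; A1 → 0 0 | 1 | 0 A4 | 1 A3; A3' → A1 0 A3' | eps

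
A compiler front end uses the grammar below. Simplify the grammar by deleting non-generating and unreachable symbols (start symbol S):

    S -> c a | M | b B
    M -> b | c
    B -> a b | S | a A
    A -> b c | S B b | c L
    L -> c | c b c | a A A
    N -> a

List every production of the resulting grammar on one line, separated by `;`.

S -> c a | M | b B; M -> b | c; B -> a b | S | a A; A -> b c | S B b | c L; L -> c | c b c | a A A

Generating nonterminals: {A, B, L, M, N, S}.
Reachable from S after that: {A, B, L, M, S}.
Removed useless symbols: {N} and every production mentioning them.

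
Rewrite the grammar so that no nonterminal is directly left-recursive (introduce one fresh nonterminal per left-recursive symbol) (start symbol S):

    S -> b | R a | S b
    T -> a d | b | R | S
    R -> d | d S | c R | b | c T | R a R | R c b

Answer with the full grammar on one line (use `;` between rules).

S, R are directly left-recursive.
For S: α = {b}, β = {b, R a}. Rewrite as S → β S' and S' → α S' | ε.
For R: α = {a R, c b}, β = {d, d S, c R, b, c T}. Rewrite as R → β R' and R' → α R' | ε.

S -> b S' | R a S'; T -> a d | b | R | S; R -> d R' | d S R' | c R R' | b R' | c T R'; S' -> b S' | ε; R' -> a R R' | c b R' | ε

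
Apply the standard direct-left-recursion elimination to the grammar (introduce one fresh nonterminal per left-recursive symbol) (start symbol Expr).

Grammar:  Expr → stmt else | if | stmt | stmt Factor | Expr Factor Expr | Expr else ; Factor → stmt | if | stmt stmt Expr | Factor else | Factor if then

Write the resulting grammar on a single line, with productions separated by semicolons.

Expr, Factor are directly left-recursive.
For Expr: α = {Factor Expr, else}, β = {stmt else, if, stmt, stmt Factor}. Rewrite as Expr → β Expr1 and Expr1 → α Expr1 | ε.
For Factor: α = {else, if then}, β = {stmt, if, stmt stmt Expr}. Rewrite as Factor → β Factor1 and Factor1 → α Factor1 | ε.

Expr → stmt else Expr1 | if Expr1 | stmt Expr1 | stmt Factor Expr1; Factor → stmt Factor1 | if Factor1 | stmt stmt Expr Factor1; Expr1 → Factor Expr Expr1 | else Expr1 | eps; Factor1 → else Factor1 | if then Factor1 | eps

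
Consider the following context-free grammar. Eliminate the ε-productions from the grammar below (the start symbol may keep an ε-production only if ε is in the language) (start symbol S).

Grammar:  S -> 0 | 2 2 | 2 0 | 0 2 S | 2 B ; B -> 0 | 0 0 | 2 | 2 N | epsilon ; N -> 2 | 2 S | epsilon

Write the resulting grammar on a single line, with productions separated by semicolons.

Nullable nonterminals: {B, N}.
ε ∉ L(G), so no ε-production is kept.
Add the nullable-subset variants: S → 2 B gives 2 B | 2.

S -> 0 | 2 2 | 2 0 | 0 2 S | 2 B | 2; B -> 0 | 0 0 | 2 | 2 N; N -> 2 | 2 S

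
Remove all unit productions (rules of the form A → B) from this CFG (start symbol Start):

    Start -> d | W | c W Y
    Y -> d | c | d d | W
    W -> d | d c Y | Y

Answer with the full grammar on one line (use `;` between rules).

Start -> d | c W Y | c | d d | d c Y; Y -> d | d c Y | c | d d; W -> d | c | d d | d c Y

Unit pairs: Start ⇒* {W, Y}; W ⇒* {Y}; Y ⇒* {W}.
For every A with A ⇒* B via unit rules, add B's non-unit alternatives to A; then delete every rule of the form X → Y.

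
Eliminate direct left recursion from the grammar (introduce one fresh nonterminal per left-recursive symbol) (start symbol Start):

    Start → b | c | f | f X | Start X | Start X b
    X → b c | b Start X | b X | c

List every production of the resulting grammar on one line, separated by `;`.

Directly left-recursive nonterminal: Start.
For Start: α = {X, X b}, β = {b, c, f, f X}. Rewrite as Start → β Start1 and Start1 → α Start1 | ε.

Start → b Start1 | c Start1 | f Start1 | f X Start1; X → b c | b Start X | b X | c; Start1 → X Start1 | X b Start1 | ε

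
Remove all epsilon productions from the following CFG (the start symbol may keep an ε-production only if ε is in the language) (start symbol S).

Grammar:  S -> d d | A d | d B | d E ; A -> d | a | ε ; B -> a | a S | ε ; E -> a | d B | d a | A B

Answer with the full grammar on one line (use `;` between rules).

S -> d d | A d | d | d B | d E; A -> d | a; B -> a | a S; E -> a | d B | d | d a | A B | A | B

Nullable set = {A, B, E}.
ε ∉ L(G), so no ε-production is kept.
Add the nullable-subset variants: S → A d gives A d | d. E → d B gives d B | d. E → A B gives A B | A | B.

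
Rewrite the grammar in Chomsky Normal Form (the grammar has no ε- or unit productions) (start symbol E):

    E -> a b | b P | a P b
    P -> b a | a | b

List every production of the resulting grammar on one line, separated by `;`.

Introduce a nonterminal for each terminal appearing in a rule of length ≥ 2: X1 → a, X2 → b.
Binarize each right-hand side of length ≥ 3 by chaining fresh nonterminals (Y1, Y2, …): affected rules were E → X1 P X2.

E -> X1 X2 | X2 P | X1 Y1; P -> X2 X1 | a | b; X1 -> a; X2 -> b; Y1 -> P X2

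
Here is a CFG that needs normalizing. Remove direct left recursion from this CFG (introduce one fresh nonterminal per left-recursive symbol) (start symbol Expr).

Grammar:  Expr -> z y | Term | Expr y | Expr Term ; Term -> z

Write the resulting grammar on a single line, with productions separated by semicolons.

Expr -> z y Expr1 | Term Expr1; Term -> z; Expr1 -> y Expr1 | Term Expr1 | ε

Expr is directly left-recursive.
For Expr: α = {y, Term}, β = {z y, Term}. Rewrite as Expr → β Expr1 and Expr1 → α Expr1 | ε.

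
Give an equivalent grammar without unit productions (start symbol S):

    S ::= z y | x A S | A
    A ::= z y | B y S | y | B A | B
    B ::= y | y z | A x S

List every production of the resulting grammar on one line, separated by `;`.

Unit pairs: A ⇒* {B}; S ⇒* {A, B}.
For every A with A ⇒* B via unit rules, add B's non-unit alternatives to A; then delete every rule of the form X → Y.

S ::= y | y z | A x S | z y | x A S | B y S | B A; A ::= y | y z | A x S | z y | B y S | B A; B ::= y | y z | A x S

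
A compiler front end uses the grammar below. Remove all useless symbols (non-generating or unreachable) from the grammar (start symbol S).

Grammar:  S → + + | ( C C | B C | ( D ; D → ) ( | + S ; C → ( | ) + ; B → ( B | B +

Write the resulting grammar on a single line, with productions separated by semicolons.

Generating nonterminals: {C, D, S}.
Reachable from S after that: {C, D, S}.
Removed useless symbols: {B} and every production mentioning them.

S → + + | ( C C | ( D; D → ) ( | + S; C → ( | ) +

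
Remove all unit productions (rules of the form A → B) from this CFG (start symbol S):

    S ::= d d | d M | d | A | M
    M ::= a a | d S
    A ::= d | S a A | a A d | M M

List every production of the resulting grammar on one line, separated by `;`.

Unit pairs: S ⇒* {A, M}.
For each unit pair (A, B), copy every non-unit production of B to A, then drop all unit productions.

S ::= d d | d M | d | S a A | a A d | M M | a a | d S; M ::= a a | d S; A ::= d | S a A | a A d | M M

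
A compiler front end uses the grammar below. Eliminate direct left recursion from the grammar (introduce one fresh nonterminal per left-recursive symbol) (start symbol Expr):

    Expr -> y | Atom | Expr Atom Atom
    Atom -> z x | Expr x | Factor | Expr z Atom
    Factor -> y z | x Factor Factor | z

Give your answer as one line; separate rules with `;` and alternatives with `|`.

Expr -> y Expr1 | Atom Expr1; Atom -> z x | Expr x | Factor | Expr z Atom; Factor -> y z | x Factor Factor | z; Expr1 -> Atom Atom Expr1 | ε

Directly left-recursive nonterminal: Expr.
For Expr: α = {Atom Atom}, β = {y, Atom}. Rewrite as Expr → β Expr1 and Expr1 → α Expr1 | ε.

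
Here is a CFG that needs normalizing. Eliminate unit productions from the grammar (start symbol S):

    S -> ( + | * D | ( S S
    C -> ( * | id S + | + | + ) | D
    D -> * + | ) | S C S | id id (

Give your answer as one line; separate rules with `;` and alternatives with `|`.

S -> ( + | * D | ( S S; C -> ( * | id S + | + | + ) | * + | ) | S C S | id id (; D -> * + | ) | S C S | id id (

Unit pairs: C ⇒* {D}.
For every A with A ⇒* B via unit rules, add B's non-unit alternatives to A; then delete every rule of the form X → Y.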